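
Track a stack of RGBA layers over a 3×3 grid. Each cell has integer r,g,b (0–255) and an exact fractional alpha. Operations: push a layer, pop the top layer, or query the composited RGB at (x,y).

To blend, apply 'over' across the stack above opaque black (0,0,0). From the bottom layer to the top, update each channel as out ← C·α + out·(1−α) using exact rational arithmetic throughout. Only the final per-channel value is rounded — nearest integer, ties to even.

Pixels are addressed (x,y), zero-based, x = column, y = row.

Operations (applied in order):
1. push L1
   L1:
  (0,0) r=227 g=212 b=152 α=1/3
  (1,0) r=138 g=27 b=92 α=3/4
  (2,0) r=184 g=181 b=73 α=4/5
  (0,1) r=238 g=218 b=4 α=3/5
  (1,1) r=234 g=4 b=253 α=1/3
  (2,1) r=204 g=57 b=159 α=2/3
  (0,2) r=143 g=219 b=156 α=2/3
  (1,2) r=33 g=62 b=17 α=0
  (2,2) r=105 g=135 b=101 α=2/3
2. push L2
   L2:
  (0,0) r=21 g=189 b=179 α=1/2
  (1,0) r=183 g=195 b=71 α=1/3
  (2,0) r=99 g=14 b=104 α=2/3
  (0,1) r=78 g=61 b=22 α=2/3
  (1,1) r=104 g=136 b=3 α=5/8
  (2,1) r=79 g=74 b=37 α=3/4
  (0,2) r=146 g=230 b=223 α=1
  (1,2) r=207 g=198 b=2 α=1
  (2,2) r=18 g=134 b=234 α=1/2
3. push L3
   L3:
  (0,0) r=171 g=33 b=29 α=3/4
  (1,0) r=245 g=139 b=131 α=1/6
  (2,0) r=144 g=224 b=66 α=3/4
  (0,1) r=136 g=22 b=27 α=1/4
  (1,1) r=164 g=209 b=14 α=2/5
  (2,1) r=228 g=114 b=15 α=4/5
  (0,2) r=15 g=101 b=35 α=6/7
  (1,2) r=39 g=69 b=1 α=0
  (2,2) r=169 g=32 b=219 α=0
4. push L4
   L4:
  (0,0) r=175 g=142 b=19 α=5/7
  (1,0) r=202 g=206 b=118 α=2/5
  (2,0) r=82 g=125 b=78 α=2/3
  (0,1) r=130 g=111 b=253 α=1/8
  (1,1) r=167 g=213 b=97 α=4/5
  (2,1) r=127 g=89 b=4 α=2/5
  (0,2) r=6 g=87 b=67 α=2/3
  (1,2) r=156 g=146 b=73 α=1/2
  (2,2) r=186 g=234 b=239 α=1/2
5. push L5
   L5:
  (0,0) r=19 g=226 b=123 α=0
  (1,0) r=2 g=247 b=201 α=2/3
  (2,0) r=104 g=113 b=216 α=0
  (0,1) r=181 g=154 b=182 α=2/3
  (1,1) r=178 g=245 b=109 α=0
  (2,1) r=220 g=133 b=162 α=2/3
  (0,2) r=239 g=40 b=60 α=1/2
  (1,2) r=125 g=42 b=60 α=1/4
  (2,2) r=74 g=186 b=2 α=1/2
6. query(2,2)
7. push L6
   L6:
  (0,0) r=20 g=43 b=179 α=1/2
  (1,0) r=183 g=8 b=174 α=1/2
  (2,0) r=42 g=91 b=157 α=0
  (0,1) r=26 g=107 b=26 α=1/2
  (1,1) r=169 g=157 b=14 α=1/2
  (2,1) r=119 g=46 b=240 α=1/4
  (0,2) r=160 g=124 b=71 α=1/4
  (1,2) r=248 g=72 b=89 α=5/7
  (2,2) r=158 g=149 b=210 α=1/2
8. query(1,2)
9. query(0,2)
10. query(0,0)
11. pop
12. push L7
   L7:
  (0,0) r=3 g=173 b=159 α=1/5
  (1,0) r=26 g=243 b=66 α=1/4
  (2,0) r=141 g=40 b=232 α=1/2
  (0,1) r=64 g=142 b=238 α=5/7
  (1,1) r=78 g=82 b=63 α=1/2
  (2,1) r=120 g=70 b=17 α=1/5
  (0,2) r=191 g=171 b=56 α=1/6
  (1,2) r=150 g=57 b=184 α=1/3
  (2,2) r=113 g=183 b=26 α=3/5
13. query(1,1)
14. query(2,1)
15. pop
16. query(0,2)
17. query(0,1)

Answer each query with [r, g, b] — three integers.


at x=2,y=2 over L1,L2,L3,L4,L5:
after L1 α=2/3: [70, 90, 202/3]
after L2 α=1/2: [44, 112, 452/3]
after L3 α=0: [44, 112, 452/3]
after L4 α=1/2: [115, 173, 1169/6]
after L5 α=1/2: [189/2, 359/2, 1181/12]
rounded: [94, 180, 98]

query (1,2) [L1,L2,L3,L4,L5,L6] — begin 0,0,0
+L1 (α=0) → [0, 0, 0]
+L2 (α=1) → [207, 198, 2]
+L3 (α=0) → [207, 198, 2]
+L4 (α=1/2) → [363/2, 172, 75/2]
+L5 (α=1/4) → [1339/8, 279/2, 345/8]
+L6 (α=5/7) → [6299/28, 639/7, 2125/28]
rounded: [225, 91, 76]

at x=0,y=2 over L1,L2,L3,L4,L5,L6:
L1 α=2/3: [286/3, 146, 104]
L2 α=1: [146, 230, 223]
L3 α=6/7: [236/7, 836/7, 433/7]
L4 α=2/3: [320/21, 2054/21, 457/7]
L5 α=1/2: [5339/42, 1447/21, 877/14]
L6 α=1/4: [7579/56, 2315/28, 3625/56]
= [135, 83, 65]

query (0,0) [L1,L2,L3,L4,L5,L6] — begin 0,0,0
L1 α=1/3: [227/3, 212/3, 152/3]
L2 α=1/2: [145/3, 779/6, 689/6]
L3 α=3/4: [421/3, 1373/24, 1211/24]
L4 α=5/7: [3467/21, 9893/84, 2351/84]
L5 α=0: [3467/21, 9893/84, 2351/84]
L6 α=1/2: [3887/42, 13505/168, 17387/168]
rounded: [93, 80, 103]

query (1,1) [L1,L2,L3,L4,L5,L7] — begin 0,0,0
L1 α=1/3: [78, 4/3, 253/3]
L2 α=5/8: [377/4, 171/2, 67/2]
L3 α=2/5: [2443/20, 1349/10, 257/10]
L4 α=4/5: [15803/100, 9869/50, 4137/50]
L5 α=0: [15803/100, 9869/50, 4137/50]
L7 α=1/2: [23603/200, 13969/100, 7287/100]
→ [118, 140, 73]

(2,1) stack=L1,L2,L3,L4,L5,L7; from [0,0,0]:
+L1 (α=2/3) → [136, 38, 106]
+L2 (α=3/4) → [373/4, 65, 217/4]
+L3 (α=4/5) → [4021/20, 521/5, 457/20]
+L4 (α=2/5) → [17143/100, 2453/25, 1531/100]
+L5 (α=2/3) → [20381/100, 9103/75, 33931/300]
+L7 (α=1/5) → [23381/125, 41662/375, 35206/375]
= [187, 111, 94]

query (0,2) [L1,L2,L3,L4,L5] — begin 0,0,0
L1 α=2/3: [286/3, 146, 104]
L2 α=1: [146, 230, 223]
L3 α=6/7: [236/7, 836/7, 433/7]
L4 α=2/3: [320/21, 2054/21, 457/7]
L5 α=1/2: [5339/42, 1447/21, 877/14]
→ [127, 69, 63]

at x=0,y=1 over L1,L2,L3,L4,L5:
+L1 (α=3/5) → [714/5, 654/5, 12/5]
+L2 (α=2/3) → [498/5, 1264/15, 232/15]
+L3 (α=1/4) → [1087/10, 687/10, 367/20]
+L4 (α=1/8) → [8909/80, 5919/80, 7629/160]
+L5 (α=2/3) → [12623/80, 30559/240, 65869/480]
→ [158, 127, 137]


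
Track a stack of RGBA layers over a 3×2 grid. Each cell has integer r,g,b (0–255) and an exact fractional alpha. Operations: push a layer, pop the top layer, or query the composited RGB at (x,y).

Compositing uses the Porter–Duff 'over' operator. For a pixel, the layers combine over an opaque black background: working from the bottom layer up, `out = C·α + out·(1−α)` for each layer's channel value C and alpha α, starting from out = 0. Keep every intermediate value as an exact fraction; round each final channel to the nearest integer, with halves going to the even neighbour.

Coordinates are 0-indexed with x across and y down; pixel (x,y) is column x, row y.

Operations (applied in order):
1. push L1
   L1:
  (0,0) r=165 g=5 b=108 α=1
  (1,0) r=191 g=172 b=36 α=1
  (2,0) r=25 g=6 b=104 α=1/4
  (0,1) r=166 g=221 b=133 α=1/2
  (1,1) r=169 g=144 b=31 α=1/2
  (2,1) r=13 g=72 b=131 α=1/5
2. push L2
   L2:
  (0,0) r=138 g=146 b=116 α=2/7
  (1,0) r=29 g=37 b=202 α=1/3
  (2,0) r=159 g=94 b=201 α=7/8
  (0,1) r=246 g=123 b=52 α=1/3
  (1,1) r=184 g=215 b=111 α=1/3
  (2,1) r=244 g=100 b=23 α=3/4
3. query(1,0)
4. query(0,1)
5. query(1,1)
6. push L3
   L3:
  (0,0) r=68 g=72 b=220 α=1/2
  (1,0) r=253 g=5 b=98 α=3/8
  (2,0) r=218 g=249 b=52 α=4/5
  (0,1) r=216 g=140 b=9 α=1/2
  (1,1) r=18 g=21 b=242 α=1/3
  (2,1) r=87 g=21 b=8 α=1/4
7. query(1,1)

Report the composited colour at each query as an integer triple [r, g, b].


(1,0) stack=L1,L2; from [0,0,0]:
+L1 (α=1) → [191, 172, 36]
+L2 (α=1/3) → [137, 127, 274/3]
→ [137, 127, 91]

at x=0,y=1 over L1,L2:
after L1 α=1/2: [83, 221/2, 133/2]
after L2 α=1/3: [412/3, 344/3, 185/3]
→ [137, 115, 62]

at x=1,y=1 over L1,L2:
after L1 α=1/2: [169/2, 72, 31/2]
after L2 α=1/3: [353/3, 359/3, 142/3]
= [118, 120, 47]

at x=1,y=1 over L1,L2,L3:
L1 α=1/2: [169/2, 72, 31/2]
L2 α=1/3: [353/3, 359/3, 142/3]
L3 α=1/3: [760/9, 781/9, 1010/9]
= [84, 87, 112]


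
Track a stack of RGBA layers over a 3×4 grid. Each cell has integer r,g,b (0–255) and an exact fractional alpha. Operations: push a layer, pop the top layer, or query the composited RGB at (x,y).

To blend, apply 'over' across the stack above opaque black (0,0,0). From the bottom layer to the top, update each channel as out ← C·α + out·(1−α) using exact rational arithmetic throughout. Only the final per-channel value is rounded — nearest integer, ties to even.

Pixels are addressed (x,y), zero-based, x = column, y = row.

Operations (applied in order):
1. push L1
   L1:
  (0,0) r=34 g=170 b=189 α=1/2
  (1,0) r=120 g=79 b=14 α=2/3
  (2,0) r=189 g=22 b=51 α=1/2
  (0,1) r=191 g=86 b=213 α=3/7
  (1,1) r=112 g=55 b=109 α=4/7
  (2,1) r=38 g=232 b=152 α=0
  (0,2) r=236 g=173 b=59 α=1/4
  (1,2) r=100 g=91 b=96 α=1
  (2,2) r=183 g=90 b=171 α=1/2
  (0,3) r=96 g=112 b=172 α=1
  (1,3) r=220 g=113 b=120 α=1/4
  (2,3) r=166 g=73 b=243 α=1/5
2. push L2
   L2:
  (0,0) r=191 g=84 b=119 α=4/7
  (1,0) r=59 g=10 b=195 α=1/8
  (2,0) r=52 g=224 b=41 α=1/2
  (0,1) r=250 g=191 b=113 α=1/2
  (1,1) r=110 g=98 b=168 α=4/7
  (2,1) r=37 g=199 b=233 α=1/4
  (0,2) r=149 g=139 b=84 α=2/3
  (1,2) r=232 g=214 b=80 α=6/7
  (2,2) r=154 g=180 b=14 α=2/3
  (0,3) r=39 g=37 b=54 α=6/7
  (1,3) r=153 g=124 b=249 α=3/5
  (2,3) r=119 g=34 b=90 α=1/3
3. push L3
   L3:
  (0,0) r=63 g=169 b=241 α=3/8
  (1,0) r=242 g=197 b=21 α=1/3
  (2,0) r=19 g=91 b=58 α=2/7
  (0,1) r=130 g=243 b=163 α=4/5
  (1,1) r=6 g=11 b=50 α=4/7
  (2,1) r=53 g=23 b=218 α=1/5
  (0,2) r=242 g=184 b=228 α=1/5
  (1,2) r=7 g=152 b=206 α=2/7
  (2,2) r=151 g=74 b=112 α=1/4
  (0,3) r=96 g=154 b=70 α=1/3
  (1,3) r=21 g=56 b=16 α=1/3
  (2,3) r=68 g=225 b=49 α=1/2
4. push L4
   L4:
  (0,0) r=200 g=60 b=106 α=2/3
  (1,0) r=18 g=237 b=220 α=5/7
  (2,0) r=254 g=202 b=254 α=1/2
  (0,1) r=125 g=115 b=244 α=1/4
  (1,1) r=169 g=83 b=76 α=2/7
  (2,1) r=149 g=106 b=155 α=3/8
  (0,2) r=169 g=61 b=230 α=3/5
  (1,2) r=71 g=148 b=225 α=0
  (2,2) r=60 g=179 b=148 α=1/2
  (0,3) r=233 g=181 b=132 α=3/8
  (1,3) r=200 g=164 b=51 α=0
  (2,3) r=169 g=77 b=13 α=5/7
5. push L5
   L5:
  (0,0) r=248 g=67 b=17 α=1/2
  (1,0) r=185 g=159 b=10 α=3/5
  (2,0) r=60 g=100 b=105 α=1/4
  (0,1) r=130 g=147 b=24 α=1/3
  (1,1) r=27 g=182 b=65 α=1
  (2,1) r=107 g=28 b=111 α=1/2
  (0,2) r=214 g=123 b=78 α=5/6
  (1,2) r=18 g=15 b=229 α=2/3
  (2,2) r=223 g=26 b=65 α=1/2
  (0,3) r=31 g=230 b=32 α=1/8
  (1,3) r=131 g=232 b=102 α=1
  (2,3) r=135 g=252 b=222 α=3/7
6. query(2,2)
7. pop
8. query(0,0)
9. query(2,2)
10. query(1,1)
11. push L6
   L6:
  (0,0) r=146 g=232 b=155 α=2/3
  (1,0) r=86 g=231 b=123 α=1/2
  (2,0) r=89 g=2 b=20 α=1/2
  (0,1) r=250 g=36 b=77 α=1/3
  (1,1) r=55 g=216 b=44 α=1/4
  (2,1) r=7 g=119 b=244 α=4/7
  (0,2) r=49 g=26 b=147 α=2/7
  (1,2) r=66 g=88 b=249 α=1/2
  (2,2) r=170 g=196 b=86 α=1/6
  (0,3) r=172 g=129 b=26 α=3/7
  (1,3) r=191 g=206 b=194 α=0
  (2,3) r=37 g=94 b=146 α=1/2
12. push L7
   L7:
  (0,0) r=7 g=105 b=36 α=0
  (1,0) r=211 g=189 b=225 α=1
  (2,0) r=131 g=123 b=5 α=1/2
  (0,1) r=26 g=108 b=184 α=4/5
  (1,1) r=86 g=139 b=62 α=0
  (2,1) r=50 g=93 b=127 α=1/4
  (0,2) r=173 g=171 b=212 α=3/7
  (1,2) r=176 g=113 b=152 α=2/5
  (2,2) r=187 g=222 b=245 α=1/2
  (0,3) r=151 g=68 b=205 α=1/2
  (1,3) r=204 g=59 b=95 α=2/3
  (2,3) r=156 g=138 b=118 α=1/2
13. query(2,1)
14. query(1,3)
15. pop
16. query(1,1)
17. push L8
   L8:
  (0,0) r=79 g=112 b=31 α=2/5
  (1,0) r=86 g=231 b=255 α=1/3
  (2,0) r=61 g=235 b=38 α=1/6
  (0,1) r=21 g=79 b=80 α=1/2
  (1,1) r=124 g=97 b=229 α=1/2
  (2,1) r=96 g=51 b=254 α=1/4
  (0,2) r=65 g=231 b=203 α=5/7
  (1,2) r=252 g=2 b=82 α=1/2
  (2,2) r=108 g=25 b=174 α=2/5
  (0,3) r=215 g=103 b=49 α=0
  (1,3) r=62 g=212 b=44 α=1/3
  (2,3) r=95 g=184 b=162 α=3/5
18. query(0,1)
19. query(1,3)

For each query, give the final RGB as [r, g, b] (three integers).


(2,2) stack=L1,L2,L3,L4,L5; from [0,0,0]:
after L1 α=1/2: [183/2, 45, 171/2]
after L2 α=2/3: [799/6, 135, 227/6]
after L3 α=1/4: [1101/8, 479/4, 451/8]
after L4 α=1/2: [1581/16, 1195/8, 1635/16]
after L5 α=1/2: [5149/32, 1403/16, 2675/32]
rounded: [161, 88, 84]

(0,0) stack=L1,L2,L3,L4; from [0,0,0]:
+L1 (α=1/2) → [17, 85, 189/2]
+L2 (α=4/7) → [815/7, 591/7, 217/2]
+L3 (α=3/8) → [2699/28, 813/7, 2531/16]
+L4 (α=2/3) → [4633/28, 551/7, 5923/48]
→ [165, 79, 123]

(2,2) stack=L1,L2,L3,L4; from [0,0,0]:
after L1 α=1/2: [183/2, 45, 171/2]
after L2 α=2/3: [799/6, 135, 227/6]
after L3 α=1/4: [1101/8, 479/4, 451/8]
after L4 α=1/2: [1581/16, 1195/8, 1635/16]
→ [99, 149, 102]

query (1,1) [L1,L2,L3,L4] — begin 0,0,0
L1 α=4/7: [64, 220/7, 436/7]
L2 α=4/7: [632/7, 3404/49, 6012/49]
L3 α=4/7: [2064/49, 12368/343, 27836/343]
L4 α=2/7: [26882/343, 118778/2401, 191316/2401]
rounded: [78, 49, 80]

query (2,1) [L1,L2,L3,L4,L6,L7] — begin 0,0,0
after L1 α=0: [0, 0, 0]
after L2 α=1/4: [37/4, 199/4, 233/4]
after L3 α=1/5: [18, 222/5, 451/5]
after L4 α=3/8: [537/8, 135/2, 229/2]
after L6 α=4/7: [1835/56, 1357/14, 377/2]
after L7 α=1/4: [8305/224, 5373/56, 1385/8]
= [37, 96, 173]

(1,3) stack=L1,L2,L3,L4,L6,L7; from [0,0,0]:
L1 α=1/4: [55, 113/4, 30]
L2 α=3/5: [569/5, 857/10, 807/5]
L3 α=1/3: [1243/15, 379/5, 1694/15]
L4 α=0: [1243/15, 379/5, 1694/15]
L6 α=0: [1243/15, 379/5, 1694/15]
L7 α=2/3: [7363/45, 323/5, 4544/45]
rounded: [164, 65, 101]

at x=1,y=1 over L1,L2,L3,L4,L6:
+L1 (α=4/7) → [64, 220/7, 436/7]
+L2 (α=4/7) → [632/7, 3404/49, 6012/49]
+L3 (α=4/7) → [2064/49, 12368/343, 27836/343]
+L4 (α=2/7) → [26882/343, 118778/2401, 191316/2401]
+L6 (α=1/4) → [99511/1372, 437475/4802, 169898/2401]
rounded: [73, 91, 71]

(0,1) stack=L1,L2,L3,L4,L6,L8; from [0,0,0]:
+L1 (α=3/7) → [573/7, 258/7, 639/7]
+L2 (α=1/2) → [2323/14, 1595/14, 715/7]
+L3 (α=4/5) → [9603/70, 15203/70, 5279/35]
+L4 (α=1/4) → [37559/280, 53659/280, 24377/140]
+L6 (α=1/3) → [72559/420, 58699/420, 29767/210]
+L8 (α=1/2) → [81379/840, 91879/840, 46567/420]
rounded: [97, 109, 111]

query (1,3) [L1,L2,L3,L4,L6,L8] — begin 0,0,0
L1 α=1/4: [55, 113/4, 30]
L2 α=3/5: [569/5, 857/10, 807/5]
L3 α=1/3: [1243/15, 379/5, 1694/15]
L4 α=0: [1243/15, 379/5, 1694/15]
L6 α=0: [1243/15, 379/5, 1694/15]
L8 α=1/3: [3416/45, 606/5, 4048/45]
→ [76, 121, 90]


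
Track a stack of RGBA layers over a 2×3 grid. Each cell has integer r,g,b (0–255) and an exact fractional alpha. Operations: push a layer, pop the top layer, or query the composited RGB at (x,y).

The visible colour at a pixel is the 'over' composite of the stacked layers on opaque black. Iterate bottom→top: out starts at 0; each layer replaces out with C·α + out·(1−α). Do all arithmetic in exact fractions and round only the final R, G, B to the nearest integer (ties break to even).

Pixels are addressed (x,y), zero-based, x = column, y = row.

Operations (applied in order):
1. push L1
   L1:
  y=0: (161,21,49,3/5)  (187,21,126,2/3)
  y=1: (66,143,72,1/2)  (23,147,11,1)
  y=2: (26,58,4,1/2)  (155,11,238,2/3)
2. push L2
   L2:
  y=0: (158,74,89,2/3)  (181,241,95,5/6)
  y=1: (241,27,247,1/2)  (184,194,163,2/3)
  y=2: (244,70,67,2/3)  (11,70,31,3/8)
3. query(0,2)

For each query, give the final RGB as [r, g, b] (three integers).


query (0,2) [L1,L2] — begin 0,0,0
+L1 (α=1/2) → [13, 29, 2]
+L2 (α=2/3) → [167, 169/3, 136/3]
= [167, 56, 45]


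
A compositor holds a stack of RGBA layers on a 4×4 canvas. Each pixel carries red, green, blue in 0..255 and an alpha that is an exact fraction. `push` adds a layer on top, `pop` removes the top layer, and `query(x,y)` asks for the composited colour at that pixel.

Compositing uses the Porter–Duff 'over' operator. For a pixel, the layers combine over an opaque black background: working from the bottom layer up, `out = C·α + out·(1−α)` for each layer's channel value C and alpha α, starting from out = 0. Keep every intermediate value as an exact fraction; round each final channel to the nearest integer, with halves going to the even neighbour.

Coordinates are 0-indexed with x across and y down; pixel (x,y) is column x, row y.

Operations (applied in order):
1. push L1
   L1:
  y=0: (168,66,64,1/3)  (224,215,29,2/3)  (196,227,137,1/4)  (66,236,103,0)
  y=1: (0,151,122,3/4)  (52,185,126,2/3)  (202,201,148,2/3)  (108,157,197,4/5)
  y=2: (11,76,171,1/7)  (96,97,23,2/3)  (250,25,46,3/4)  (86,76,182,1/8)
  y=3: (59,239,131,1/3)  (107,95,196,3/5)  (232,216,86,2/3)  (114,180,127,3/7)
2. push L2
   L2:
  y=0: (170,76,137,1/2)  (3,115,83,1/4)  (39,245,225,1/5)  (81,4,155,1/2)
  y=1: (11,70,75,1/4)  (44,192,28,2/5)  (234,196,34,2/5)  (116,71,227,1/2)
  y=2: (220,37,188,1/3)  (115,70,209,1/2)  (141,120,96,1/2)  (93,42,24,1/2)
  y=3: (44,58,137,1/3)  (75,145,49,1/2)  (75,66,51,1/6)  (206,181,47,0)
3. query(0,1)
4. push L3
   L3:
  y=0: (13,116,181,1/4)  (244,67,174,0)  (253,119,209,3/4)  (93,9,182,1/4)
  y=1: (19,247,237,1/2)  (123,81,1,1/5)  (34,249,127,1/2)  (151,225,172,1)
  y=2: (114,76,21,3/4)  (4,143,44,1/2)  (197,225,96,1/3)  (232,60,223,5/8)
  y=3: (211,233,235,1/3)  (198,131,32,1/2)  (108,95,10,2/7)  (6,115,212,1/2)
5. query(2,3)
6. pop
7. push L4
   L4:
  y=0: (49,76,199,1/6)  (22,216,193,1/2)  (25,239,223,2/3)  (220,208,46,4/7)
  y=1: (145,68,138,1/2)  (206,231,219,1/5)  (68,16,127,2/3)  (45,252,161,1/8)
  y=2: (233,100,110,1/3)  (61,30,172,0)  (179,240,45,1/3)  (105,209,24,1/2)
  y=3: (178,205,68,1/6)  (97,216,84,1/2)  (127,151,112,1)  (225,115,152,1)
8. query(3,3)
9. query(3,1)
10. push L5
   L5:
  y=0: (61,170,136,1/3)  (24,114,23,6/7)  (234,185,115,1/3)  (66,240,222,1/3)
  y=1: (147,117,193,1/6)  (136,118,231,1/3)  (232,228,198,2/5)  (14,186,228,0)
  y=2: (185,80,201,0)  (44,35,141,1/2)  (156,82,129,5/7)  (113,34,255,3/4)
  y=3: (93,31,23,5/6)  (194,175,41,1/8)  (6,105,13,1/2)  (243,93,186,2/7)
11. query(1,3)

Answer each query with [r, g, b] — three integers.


query (0,1) [L1,L2] — begin 0,0,0
L1 α=3/4: [0, 453/4, 183/2]
L2 α=1/4: [11/4, 1639/16, 699/8]
= [3, 102, 87]

query (2,3) [L1,L2,L3] — begin 0,0,0
+L1 (α=2/3) → [464/3, 144, 172/3]
+L2 (α=1/6) → [2545/18, 131, 1013/18]
+L3 (α=2/7) → [16613/126, 845/7, 775/18]
→ [132, 121, 43]

at x=3,y=3 over L1,L2,L4:
+L1 (α=3/7) → [342/7, 540/7, 381/7]
+L2 (α=0) → [342/7, 540/7, 381/7]
+L4 (α=1) → [225, 115, 152]
= [225, 115, 152]

(3,1) stack=L1,L2,L4; from [0,0,0]:
+L1 (α=4/5) → [432/5, 628/5, 788/5]
+L2 (α=1/2) → [506/5, 983/10, 1923/10]
+L4 (α=1/8) → [3767/40, 9401/80, 15071/80]
= [94, 118, 188]

(1,3) stack=L1,L2,L4,L5; from [0,0,0]:
+L1 (α=3/5) → [321/5, 57, 588/5]
+L2 (α=1/2) → [348/5, 101, 833/10]
+L4 (α=1/2) → [833/10, 317/2, 1673/20]
+L5 (α=1/8) → [7771/80, 2569/16, 12531/160]
→ [97, 161, 78]


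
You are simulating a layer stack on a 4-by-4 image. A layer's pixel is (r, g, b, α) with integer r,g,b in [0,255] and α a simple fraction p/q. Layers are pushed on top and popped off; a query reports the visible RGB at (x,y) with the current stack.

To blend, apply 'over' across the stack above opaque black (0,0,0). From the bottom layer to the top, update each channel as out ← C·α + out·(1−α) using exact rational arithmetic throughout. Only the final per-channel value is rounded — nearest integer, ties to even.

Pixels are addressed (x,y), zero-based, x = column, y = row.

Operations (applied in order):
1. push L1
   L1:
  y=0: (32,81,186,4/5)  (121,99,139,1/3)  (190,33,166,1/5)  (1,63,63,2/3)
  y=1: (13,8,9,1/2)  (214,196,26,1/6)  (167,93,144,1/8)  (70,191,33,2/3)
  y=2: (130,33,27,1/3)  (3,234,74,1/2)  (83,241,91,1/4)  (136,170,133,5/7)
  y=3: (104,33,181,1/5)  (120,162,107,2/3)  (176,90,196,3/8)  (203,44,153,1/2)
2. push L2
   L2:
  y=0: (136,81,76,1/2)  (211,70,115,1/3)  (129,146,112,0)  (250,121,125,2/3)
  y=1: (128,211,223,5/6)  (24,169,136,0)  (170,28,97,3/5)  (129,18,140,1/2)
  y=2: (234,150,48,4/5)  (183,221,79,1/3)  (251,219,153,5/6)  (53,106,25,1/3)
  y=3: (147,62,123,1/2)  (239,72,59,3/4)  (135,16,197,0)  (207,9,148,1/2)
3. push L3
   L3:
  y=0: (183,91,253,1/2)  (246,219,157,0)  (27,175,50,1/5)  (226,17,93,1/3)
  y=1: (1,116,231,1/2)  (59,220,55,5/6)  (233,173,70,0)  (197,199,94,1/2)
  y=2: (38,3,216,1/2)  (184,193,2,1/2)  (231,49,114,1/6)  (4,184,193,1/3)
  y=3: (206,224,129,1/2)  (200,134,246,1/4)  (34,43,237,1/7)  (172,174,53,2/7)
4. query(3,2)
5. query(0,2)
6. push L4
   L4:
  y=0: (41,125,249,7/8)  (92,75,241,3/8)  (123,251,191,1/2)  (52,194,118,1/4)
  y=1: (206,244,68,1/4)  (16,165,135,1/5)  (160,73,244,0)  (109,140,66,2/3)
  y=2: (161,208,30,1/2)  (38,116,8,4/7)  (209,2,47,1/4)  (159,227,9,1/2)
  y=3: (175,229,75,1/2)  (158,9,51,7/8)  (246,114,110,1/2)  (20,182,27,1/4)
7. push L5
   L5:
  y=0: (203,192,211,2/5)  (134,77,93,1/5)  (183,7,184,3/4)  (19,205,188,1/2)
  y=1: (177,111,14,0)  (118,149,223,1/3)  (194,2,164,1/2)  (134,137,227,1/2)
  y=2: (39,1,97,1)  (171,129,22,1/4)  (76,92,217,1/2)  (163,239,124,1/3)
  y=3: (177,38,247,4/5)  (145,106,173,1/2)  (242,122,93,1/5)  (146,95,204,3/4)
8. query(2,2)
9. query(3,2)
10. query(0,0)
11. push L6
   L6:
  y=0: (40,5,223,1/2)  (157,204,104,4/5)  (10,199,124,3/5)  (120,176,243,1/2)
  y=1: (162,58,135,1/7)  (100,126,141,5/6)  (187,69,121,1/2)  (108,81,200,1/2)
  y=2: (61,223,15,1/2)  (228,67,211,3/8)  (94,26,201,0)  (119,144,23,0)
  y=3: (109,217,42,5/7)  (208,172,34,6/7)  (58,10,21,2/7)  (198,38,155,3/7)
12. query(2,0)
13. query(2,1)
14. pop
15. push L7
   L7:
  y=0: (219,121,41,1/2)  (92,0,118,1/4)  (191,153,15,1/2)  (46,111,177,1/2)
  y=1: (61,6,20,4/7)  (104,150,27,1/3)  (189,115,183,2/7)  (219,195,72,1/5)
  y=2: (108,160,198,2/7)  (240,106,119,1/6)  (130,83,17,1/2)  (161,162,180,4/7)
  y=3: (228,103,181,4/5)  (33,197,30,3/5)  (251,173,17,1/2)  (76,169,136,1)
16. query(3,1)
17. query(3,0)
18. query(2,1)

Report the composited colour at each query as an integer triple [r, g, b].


(3,2) stack=L1,L2,L3; from [0,0,0]:
+L1 (α=5/7) → [680/7, 850/7, 95]
+L2 (α=1/3) → [577/7, 814/7, 215/3]
+L3 (α=1/3) → [394/7, 972/7, 1009/9]
→ [56, 139, 112]

query (0,2) [L1,L2,L3] — begin 0,0,0
+L1 (α=1/3) → [130/3, 11, 9]
+L2 (α=4/5) → [2938/15, 611/5, 201/5]
+L3 (α=1/2) → [1754/15, 313/5, 1281/10]
rounded: [117, 63, 128]

(2,2) stack=L1,L2,L3,L4,L5; from [0,0,0]:
L1 α=1/4: [83/4, 241/4, 91/4]
L2 α=5/6: [1701/8, 4621/24, 3151/24]
L3 α=1/6: [3451/16, 24281/144, 18491/144]
L4 α=1/4: [13697/64, 24377/192, 20747/192]
L5 α=1/2: [18561/128, 42041/384, 62411/384]
→ [145, 109, 163]

at x=3,y=2 over L1,L2,L3,L4,L5:
after L1 α=5/7: [680/7, 850/7, 95]
after L2 α=1/3: [577/7, 814/7, 215/3]
after L3 α=1/3: [394/7, 972/7, 1009/9]
after L4 α=1/2: [1507/14, 2561/14, 545/9]
after L5 α=1/3: [2648/21, 4234/21, 2206/27]
= [126, 202, 82]

(0,0) stack=L1,L2,L3,L4,L5; from [0,0,0]:
after L1 α=4/5: [128/5, 324/5, 744/5]
after L2 α=1/2: [404/5, 729/10, 562/5]
after L3 α=1/2: [1319/10, 1639/20, 1827/10]
after L4 α=7/8: [4189/80, 19139/160, 19257/80]
after L5 α=2/5: [45047/400, 118857/800, 91531/400]
= [113, 149, 229]

query (2,0) [L1,L2,L3,L4,L5,L6] — begin 0,0,0
+L1 (α=1/5) → [38, 33/5, 166/5]
+L2 (α=0) → [38, 33/5, 166/5]
+L3 (α=1/5) → [179/5, 1007/25, 914/25]
+L4 (α=1/2) → [397/5, 3641/25, 5689/50]
+L5 (α=3/4) → [1571/10, 2083/50, 33289/200]
+L6 (α=3/5) → [1721/25, 17008/125, 70489/500]
= [69, 136, 141]

(2,1) stack=L1,L2,L3,L4,L5,L6; from [0,0,0]:
L1 α=1/8: [167/8, 93/8, 18]
L2 α=3/5: [2207/20, 429/20, 327/5]
L3 α=0: [2207/20, 429/20, 327/5]
L4 α=0: [2207/20, 429/20, 327/5]
L5 α=1/2: [6087/40, 469/40, 1147/10]
L6 α=1/2: [13567/80, 3229/80, 2357/20]
→ [170, 40, 118]

query (3,1) [L1,L2,L3,L4,L5,L7] — begin 0,0,0
after L1 α=2/3: [140/3, 382/3, 22]
after L2 α=1/2: [527/6, 218/3, 81]
after L3 α=1/2: [1709/12, 815/6, 175/2]
after L4 α=2/3: [4325/36, 2495/18, 439/6]
after L5 α=1/2: [9149/72, 4961/36, 1801/12]
after L7 α=1/5: [13091/90, 6716/45, 2017/15]
= [145, 149, 134]

(3,0) stack=L1,L2,L3,L4,L5,L7; from [0,0,0]:
after L1 α=2/3: [2/3, 42, 42]
after L2 α=2/3: [1502/9, 284/3, 292/3]
after L3 α=1/3: [5038/27, 619/9, 863/9]
after L4 α=1/4: [2753/18, 1201/12, 1217/12]
after L5 α=1/2: [3095/36, 3661/24, 3473/24]
after L7 α=1/2: [4751/72, 6325/48, 7721/48]
= [66, 132, 161]

(2,1) stack=L1,L2,L3,L4,L5,L7; from [0,0,0]:
+L1 (α=1/8) → [167/8, 93/8, 18]
+L2 (α=3/5) → [2207/20, 429/20, 327/5]
+L3 (α=0) → [2207/20, 429/20, 327/5]
+L4 (α=0) → [2207/20, 429/20, 327/5]
+L5 (α=1/2) → [6087/40, 469/40, 1147/10]
+L7 (α=2/7) → [9111/56, 2309/56, 1879/14]
= [163, 41, 134]


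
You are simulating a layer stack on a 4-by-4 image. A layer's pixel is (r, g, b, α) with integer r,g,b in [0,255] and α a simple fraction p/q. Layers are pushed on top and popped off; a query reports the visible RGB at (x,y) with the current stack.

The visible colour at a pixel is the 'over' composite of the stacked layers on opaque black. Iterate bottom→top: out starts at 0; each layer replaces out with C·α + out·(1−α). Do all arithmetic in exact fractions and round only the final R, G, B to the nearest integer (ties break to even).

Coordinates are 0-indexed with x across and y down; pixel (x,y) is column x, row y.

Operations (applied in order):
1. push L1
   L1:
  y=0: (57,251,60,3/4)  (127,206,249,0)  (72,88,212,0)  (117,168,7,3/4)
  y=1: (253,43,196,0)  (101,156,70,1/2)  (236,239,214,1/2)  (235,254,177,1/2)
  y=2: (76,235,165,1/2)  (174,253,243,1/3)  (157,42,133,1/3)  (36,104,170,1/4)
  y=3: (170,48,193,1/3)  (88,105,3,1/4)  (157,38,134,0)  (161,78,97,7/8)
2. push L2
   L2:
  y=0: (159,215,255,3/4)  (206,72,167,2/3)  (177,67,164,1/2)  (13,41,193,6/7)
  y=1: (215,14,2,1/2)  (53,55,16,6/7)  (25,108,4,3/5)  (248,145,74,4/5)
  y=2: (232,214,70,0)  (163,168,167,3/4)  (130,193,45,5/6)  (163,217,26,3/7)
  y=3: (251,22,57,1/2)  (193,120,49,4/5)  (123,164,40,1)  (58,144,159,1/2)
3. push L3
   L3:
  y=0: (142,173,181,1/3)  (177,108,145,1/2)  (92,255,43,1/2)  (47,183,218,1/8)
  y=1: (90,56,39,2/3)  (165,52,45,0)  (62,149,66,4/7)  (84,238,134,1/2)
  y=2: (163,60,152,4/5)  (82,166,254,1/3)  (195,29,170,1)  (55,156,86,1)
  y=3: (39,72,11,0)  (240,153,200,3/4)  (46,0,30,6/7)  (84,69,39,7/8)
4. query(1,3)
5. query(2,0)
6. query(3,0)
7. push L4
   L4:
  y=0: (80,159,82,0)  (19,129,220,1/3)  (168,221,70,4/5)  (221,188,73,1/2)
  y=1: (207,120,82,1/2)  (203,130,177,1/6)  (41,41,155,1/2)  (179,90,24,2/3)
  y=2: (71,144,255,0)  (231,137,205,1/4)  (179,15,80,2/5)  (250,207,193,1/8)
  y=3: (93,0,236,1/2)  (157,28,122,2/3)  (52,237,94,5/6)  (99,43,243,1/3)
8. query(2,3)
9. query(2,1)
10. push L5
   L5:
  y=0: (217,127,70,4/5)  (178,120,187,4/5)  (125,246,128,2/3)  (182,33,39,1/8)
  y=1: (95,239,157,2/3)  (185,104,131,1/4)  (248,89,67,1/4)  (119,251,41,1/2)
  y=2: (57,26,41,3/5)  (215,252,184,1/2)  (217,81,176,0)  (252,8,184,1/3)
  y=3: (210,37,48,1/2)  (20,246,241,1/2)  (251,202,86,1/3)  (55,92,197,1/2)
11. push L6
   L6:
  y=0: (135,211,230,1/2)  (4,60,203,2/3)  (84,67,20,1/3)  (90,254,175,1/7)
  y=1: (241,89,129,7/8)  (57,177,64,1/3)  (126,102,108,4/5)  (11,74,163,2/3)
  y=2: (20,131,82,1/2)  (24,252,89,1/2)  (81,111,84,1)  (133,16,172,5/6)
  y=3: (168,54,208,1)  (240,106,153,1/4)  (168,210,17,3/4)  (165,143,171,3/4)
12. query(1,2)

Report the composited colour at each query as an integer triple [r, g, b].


query (1,3) [L1,L2,L3] — begin 0,0,0
L1 α=1/4: [22, 105/4, 3/4]
L2 α=4/5: [794/5, 405/4, 787/20]
L3 α=3/4: [2197/10, 2241/16, 12787/80]
= [220, 140, 160]

query (2,0) [L1,L2,L3] — begin 0,0,0
after L1 α=0: [0, 0, 0]
after L2 α=1/2: [177/2, 67/2, 82]
after L3 α=1/2: [361/4, 577/4, 125/2]
= [90, 144, 62]

query (3,0) [L1,L2,L3] — begin 0,0,0
after L1 α=3/4: [351/4, 126, 21/4]
after L2 α=6/7: [663/28, 372/7, 4653/28]
after L3 α=1/8: [851/32, 555/8, 5525/32]
= [27, 69, 173]

at x=2,y=3 over L1,L2,L3,L4:
L1 α=0: [0, 0, 0]
L2 α=1: [123, 164, 40]
L3 α=6/7: [57, 164/7, 220/7]
L4 α=5/6: [317/6, 8459/42, 585/7]
rounded: [53, 201, 84]

(2,1) stack=L1,L2,L3,L4; from [0,0,0]:
+L1 (α=1/2) → [118, 239/2, 107]
+L2 (α=3/5) → [311/5, 563/5, 226/5]
+L3 (α=4/7) → [2173/35, 667/5, 1998/35]
+L4 (α=1/2) → [1804/35, 436/5, 7423/70]
rounded: [52, 87, 106]

query (1,2) [L1,L2,L3,L4,L5,L6] — begin 0,0,0
after L1 α=1/3: [58, 253/3, 81]
after L2 α=3/4: [547/4, 1765/12, 291/2]
after L3 α=1/3: [237/2, 2761/18, 545/3]
after L4 α=1/4: [1173/8, 3583/24, 375/2]
after L5 α=1/2: [2893/16, 9631/48, 743/4]
after L6 α=1/2: [3277/32, 21727/96, 1099/8]
→ [102, 226, 137]


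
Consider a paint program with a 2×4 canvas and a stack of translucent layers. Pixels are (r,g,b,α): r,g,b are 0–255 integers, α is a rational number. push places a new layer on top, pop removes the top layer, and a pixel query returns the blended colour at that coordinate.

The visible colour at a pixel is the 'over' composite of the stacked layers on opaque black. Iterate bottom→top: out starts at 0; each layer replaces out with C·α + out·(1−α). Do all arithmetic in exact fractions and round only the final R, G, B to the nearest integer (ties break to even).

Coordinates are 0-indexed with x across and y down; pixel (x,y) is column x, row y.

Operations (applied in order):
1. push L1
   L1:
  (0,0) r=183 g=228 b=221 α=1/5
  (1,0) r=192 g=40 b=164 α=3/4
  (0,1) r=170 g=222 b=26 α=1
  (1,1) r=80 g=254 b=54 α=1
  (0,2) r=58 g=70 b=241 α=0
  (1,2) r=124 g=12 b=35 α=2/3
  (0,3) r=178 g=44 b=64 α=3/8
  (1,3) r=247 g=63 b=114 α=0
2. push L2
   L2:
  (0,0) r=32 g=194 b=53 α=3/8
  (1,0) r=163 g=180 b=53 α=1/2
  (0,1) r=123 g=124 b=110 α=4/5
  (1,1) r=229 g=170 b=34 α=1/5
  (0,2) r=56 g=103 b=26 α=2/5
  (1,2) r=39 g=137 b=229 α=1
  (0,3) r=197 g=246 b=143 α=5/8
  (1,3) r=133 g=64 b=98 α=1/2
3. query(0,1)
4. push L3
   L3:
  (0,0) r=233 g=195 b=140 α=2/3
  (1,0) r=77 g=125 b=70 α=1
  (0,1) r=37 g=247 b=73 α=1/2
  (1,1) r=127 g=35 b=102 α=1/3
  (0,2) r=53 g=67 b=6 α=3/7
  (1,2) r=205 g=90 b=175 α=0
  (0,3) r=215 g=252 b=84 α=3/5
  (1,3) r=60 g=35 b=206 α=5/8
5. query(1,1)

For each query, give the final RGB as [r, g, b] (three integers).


query (0,1) [L1,L2] — begin 0,0,0
+L1 (α=1) → [170, 222, 26]
+L2 (α=4/5) → [662/5, 718/5, 466/5]
→ [132, 144, 93]

query (1,1) [L1,L2,L3] — begin 0,0,0
after L1 α=1: [80, 254, 54]
after L2 α=1/5: [549/5, 1186/5, 50]
after L3 α=1/3: [1733/15, 849/5, 202/3]
= [116, 170, 67]


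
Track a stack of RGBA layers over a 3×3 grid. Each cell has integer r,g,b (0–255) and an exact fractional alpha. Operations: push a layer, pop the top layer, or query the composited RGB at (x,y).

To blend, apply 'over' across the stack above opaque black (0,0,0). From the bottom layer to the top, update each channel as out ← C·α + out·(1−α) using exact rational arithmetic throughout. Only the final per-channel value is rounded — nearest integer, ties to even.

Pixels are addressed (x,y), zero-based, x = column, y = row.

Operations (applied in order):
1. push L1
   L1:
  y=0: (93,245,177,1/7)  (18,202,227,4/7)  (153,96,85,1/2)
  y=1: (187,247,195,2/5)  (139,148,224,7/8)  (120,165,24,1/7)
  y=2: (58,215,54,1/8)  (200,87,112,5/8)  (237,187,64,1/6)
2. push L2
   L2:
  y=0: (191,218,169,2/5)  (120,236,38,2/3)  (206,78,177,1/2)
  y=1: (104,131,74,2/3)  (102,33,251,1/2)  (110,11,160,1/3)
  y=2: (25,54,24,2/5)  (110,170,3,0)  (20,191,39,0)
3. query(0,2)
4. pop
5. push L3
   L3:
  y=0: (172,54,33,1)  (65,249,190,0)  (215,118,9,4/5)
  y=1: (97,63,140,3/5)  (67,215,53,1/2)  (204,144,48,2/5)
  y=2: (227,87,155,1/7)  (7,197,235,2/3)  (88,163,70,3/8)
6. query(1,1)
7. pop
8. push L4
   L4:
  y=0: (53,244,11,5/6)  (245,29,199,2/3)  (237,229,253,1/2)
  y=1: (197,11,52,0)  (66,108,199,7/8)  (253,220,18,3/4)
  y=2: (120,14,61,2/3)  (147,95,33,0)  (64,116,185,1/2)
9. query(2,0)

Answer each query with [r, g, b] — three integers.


query (0,2) [L1,L2] — begin 0,0,0
+L1 (α=1/8) → [29/4, 215/8, 27/4]
+L2 (α=2/5) → [287/20, 1509/40, 273/20]
→ [14, 38, 14]

query (1,1) [L1,L3] — begin 0,0,0
+L1 (α=7/8) → [973/8, 259/2, 196]
+L3 (α=1/2) → [1509/16, 689/4, 249/2]
= [94, 172, 124]

at x=2,y=0 over L1,L4:
L1 α=1/2: [153/2, 48, 85/2]
L4 α=1/2: [627/4, 277/2, 591/4]
= [157, 138, 148]


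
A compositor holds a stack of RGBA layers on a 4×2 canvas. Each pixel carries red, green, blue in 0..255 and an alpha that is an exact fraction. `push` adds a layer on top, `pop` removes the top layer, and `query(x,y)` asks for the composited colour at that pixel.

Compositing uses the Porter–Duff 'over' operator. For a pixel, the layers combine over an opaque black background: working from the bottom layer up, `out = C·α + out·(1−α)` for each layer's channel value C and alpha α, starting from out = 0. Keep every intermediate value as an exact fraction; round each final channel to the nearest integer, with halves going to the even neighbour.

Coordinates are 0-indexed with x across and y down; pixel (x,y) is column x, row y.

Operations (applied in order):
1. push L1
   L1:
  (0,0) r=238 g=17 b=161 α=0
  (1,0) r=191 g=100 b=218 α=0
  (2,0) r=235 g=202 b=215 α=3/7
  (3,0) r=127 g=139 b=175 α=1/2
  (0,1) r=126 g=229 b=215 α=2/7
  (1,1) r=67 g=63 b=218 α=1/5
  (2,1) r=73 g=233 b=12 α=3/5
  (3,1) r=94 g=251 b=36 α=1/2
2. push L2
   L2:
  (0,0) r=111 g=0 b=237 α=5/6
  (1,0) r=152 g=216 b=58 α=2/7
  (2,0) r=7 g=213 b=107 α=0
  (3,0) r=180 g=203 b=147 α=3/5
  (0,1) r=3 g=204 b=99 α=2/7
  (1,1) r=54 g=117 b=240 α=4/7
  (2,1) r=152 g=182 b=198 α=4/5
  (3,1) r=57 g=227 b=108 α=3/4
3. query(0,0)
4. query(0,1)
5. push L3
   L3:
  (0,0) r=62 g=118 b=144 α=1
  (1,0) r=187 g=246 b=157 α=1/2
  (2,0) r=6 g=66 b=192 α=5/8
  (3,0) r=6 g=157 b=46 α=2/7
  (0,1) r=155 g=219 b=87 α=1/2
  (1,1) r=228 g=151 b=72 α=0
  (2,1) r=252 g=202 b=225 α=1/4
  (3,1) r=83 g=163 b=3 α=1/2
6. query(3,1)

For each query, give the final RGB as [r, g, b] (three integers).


at x=0,y=0 over L1,L2:
+L1 (α=0) → [0, 0, 0]
+L2 (α=5/6) → [185/2, 0, 395/2]
= [92, 0, 198]

at x=0,y=1 over L1,L2:
after L1 α=2/7: [36, 458/7, 430/7]
after L2 α=2/7: [186/7, 5146/49, 3536/49]
→ [27, 105, 72]

at x=3,y=1 over L1,L2,L3:
L1 α=1/2: [47, 251/2, 18]
L2 α=3/4: [109/2, 1613/8, 171/2]
L3 α=1/2: [275/4, 2917/16, 177/4]
= [69, 182, 44]


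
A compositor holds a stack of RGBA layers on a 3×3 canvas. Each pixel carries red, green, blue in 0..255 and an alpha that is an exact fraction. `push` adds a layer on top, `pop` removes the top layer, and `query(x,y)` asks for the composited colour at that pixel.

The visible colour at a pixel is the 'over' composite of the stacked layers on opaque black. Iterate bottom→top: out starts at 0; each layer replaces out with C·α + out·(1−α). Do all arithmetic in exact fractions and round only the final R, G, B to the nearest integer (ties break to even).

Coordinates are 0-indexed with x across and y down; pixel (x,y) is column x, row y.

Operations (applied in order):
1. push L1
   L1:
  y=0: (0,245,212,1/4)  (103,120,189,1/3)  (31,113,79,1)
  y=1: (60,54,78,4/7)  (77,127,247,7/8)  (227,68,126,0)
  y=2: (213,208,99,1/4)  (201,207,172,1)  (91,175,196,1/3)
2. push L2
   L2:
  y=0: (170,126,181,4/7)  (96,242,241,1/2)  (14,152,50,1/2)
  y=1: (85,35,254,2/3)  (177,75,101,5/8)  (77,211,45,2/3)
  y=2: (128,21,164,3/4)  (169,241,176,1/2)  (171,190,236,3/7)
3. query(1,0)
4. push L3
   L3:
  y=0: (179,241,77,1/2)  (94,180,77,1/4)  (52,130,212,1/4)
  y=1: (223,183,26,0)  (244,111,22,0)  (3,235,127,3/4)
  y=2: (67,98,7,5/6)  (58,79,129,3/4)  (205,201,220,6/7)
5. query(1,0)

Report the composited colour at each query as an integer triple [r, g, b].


(1,0) stack=L1,L2; from [0,0,0]:
after L1 α=1/3: [103/3, 40, 63]
after L2 α=1/2: [391/6, 141, 152]
= [65, 141, 152]

query (1,0) [L1,L2,L3] — begin 0,0,0
after L1 α=1/3: [103/3, 40, 63]
after L2 α=1/2: [391/6, 141, 152]
after L3 α=1/4: [579/8, 603/4, 533/4]
= [72, 151, 133]


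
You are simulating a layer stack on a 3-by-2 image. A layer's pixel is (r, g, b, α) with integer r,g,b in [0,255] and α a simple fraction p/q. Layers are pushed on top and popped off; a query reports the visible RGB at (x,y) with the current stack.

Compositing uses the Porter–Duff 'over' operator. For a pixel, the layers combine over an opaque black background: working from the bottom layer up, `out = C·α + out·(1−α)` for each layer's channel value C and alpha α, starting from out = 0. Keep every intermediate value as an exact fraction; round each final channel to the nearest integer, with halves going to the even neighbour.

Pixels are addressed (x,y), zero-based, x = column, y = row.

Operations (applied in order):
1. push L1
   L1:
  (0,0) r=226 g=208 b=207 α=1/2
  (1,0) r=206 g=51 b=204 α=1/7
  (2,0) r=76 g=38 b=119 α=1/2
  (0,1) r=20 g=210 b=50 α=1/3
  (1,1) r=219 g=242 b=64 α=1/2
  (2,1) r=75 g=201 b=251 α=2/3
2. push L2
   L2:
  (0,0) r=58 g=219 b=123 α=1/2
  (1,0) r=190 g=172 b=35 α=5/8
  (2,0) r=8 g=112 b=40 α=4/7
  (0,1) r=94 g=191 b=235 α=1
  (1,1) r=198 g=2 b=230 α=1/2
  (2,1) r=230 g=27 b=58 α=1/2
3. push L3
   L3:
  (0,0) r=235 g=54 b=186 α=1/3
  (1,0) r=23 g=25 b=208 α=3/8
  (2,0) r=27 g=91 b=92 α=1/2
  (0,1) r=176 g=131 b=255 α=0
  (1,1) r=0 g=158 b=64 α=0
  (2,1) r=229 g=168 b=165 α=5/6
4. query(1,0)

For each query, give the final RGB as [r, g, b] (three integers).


at x=1,y=0 over L1,L2,L3:
+L1 (α=1/7) → [206/7, 51/7, 204/7]
+L2 (α=5/8) → [1817/14, 6173/56, 1837/56]
+L3 (α=3/8) → [10051/112, 35065/448, 44129/448]
rounded: [90, 78, 99]


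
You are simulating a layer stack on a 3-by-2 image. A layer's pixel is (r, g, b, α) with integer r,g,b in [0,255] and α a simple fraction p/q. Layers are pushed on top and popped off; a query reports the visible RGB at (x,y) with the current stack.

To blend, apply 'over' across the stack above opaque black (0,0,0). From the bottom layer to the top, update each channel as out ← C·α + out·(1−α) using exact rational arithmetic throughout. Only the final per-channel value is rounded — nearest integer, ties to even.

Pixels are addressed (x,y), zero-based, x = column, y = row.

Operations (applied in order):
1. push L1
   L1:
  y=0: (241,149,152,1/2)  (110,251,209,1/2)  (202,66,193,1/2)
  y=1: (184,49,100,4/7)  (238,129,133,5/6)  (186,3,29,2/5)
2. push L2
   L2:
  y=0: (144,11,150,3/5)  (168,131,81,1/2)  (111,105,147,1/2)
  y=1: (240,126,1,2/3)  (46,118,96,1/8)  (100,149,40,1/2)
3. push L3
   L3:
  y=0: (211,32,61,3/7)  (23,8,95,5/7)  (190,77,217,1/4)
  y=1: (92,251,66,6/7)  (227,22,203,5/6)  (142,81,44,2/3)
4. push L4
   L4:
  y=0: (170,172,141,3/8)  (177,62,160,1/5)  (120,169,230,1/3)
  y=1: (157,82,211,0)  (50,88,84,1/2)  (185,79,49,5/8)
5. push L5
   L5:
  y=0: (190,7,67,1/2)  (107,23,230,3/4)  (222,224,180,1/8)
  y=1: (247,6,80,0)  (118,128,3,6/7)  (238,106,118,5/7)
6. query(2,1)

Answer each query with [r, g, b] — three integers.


query (2,1) [L1,L2,L3,L4,L5] — begin 0,0,0
after L1 α=2/5: [372/5, 6/5, 58/5]
after L2 α=1/2: [436/5, 751/10, 129/5]
after L3 α=2/3: [1856/15, 2371/30, 569/15]
after L4 α=5/8: [6481/40, 6321/80, 897/20]
after L5 α=5/7: [30281/140, 27521/280, 971/10]
rounded: [216, 98, 97]


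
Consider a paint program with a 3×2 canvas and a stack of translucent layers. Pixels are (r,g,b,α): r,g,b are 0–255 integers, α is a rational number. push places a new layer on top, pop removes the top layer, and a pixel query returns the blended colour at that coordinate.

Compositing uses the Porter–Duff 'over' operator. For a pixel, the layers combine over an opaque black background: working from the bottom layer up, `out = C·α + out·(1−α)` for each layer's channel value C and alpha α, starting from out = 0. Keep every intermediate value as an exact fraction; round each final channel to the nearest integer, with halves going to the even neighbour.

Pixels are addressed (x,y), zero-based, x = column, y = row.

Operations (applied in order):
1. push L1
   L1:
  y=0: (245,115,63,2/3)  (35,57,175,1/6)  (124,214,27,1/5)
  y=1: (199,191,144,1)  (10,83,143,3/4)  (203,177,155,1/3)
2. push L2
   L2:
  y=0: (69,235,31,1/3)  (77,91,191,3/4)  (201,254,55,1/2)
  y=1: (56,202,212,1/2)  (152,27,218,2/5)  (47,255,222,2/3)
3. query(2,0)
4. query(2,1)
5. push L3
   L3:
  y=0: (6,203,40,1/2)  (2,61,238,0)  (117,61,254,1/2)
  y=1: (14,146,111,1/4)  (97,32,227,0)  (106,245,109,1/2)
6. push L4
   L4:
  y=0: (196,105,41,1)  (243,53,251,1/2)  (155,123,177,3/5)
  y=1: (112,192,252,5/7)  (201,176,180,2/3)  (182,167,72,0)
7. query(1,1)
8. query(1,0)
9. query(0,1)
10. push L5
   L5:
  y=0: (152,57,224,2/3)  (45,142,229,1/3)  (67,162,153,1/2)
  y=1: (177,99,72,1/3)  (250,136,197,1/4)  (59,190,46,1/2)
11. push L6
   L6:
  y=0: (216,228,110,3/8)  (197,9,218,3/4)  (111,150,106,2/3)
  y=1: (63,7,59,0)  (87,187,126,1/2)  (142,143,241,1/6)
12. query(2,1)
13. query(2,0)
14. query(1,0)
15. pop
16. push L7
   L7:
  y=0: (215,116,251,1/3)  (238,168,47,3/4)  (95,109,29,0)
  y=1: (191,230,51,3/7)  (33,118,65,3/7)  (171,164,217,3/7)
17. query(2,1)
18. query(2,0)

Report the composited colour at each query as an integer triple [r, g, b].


at x=2,y=0 over L1,L2:
after L1 α=1/5: [124/5, 214/5, 27/5]
after L2 α=1/2: [1129/10, 742/5, 151/5]
→ [113, 148, 30]

(2,1) stack=L1,L2; from [0,0,0]:
L1 α=1/3: [203/3, 59, 155/3]
L2 α=2/3: [485/9, 569/3, 1487/9]
= [54, 190, 165]

query (1,1) [L1,L2,L3,L4] — begin 0,0,0
L1 α=3/4: [15/2, 249/4, 429/4]
L2 α=2/5: [653/10, 963/20, 3031/20]
L3 α=0: [653/10, 963/20, 3031/20]
L4 α=2/3: [4673/30, 8003/60, 10231/60]
rounded: [156, 133, 171]

query (1,0) [L1,L2,L3,L4] — begin 0,0,0
+L1 (α=1/6) → [35/6, 19/2, 175/6]
+L2 (α=3/4) → [1421/24, 565/8, 3613/24]
+L3 (α=0) → [1421/24, 565/8, 3613/24]
+L4 (α=1/2) → [7253/48, 989/16, 9637/48]
→ [151, 62, 201]

(0,1) stack=L1,L2,L3,L4; from [0,0,0]:
after L1 α=1: [199, 191, 144]
after L2 α=1/2: [255/2, 393/2, 178]
after L3 α=1/4: [793/8, 1471/8, 645/4]
after L4 α=5/7: [3033/28, 5311/28, 3165/14]
→ [108, 190, 226]

(2,1) stack=L1,L2,L3,L4,L5,L6; from [0,0,0]:
+L1 (α=1/3) → [203/3, 59, 155/3]
+L2 (α=2/3) → [485/9, 569/3, 1487/9]
+L3 (α=1/2) → [1439/18, 652/3, 1234/9]
+L4 (α=0) → [1439/18, 652/3, 1234/9]
+L5 (α=1/2) → [2501/36, 611/3, 824/9]
+L6 (α=1/6) → [17617/216, 1742/9, 6289/54]
= [82, 194, 116]

at x=2,y=0 over L1,L2,L3,L4,L5,L6:
L1 α=1/5: [124/5, 214/5, 27/5]
L2 α=1/2: [1129/10, 742/5, 151/5]
L3 α=1/2: [2299/20, 1047/10, 1421/10]
L4 α=3/5: [6949/50, 2892/25, 4076/25]
L5 α=1/2: [10299/100, 3471/25, 7901/50]
L6 α=2/3: [10833/100, 3657/25, 6167/50]
= [108, 146, 123]

query (1,0) [L1,L2,L3,L4,L5,L6] — begin 0,0,0
after L1 α=1/6: [35/6, 19/2, 175/6]
after L2 α=3/4: [1421/24, 565/8, 3613/24]
after L3 α=0: [1421/24, 565/8, 3613/24]
after L4 α=1/2: [7253/48, 989/16, 9637/48]
after L5 α=1/3: [8333/72, 2125/24, 15133/72]
after L6 α=3/4: [50885/288, 2773/96, 62221/288]
rounded: [177, 29, 216]

at x=2,y=1 over L1,L2,L3,L4,L5,L7:
after L1 α=1/3: [203/3, 59, 155/3]
after L2 α=2/3: [485/9, 569/3, 1487/9]
after L3 α=1/2: [1439/18, 652/3, 1234/9]
after L4 α=0: [1439/18, 652/3, 1234/9]
after L5 α=1/2: [2501/36, 611/3, 824/9]
after L7 α=3/7: [7118/63, 560/3, 9155/63]
→ [113, 187, 145]

at x=2,y=0 over L1,L2,L3,L4,L5,L7:
L1 α=1/5: [124/5, 214/5, 27/5]
L2 α=1/2: [1129/10, 742/5, 151/5]
L3 α=1/2: [2299/20, 1047/10, 1421/10]
L4 α=3/5: [6949/50, 2892/25, 4076/25]
L5 α=1/2: [10299/100, 3471/25, 7901/50]
L7 α=0: [10299/100, 3471/25, 7901/50]
= [103, 139, 158]
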